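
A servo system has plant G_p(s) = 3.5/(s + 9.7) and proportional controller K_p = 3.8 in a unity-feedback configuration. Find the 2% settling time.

T_s ≈ 0.174 s

Closed-loop transfer function: T(s) = K_p·G_p(s)/(1 + K_p·G_p(s)) = 13.3/(s + 9.7 + 13.3) = 13.3/(s + 23).
Time constant τ = 1/23 = 0.04348 s, so the 2% settling time is about 4τ = 0.174 s.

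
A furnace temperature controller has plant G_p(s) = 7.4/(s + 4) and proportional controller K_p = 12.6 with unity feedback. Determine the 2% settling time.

T_s ≈ 0.0411 s

Closed-loop transfer function: T(s) = K_p·G_p(s)/(1 + K_p·G_p(s)) = 93.24/(s + 4 + 93.24) = 93.24/(s + 97.24).
Time constant τ = 1/97.24 = 0.01028 s, so the 2% settling time is about 4τ = 0.0411 s.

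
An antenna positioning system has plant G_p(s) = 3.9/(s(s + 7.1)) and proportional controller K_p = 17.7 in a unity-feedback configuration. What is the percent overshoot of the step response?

The closed-loop denominator s² + 7.1s + 69.03 gives ω_n = √69.03 = 8.308 and ζ = 7.1/(2ω_n) = 0.4273.
%OS = 100·exp(−πζ/√(1−ζ²)) = 100·exp(−π·0.4273/√0.8174) = 22.7%.

22.7%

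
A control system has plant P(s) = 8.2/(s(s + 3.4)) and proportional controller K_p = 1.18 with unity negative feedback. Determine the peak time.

The closed-loop denominator s² + 3.4s + 9.676 gives ω_n = √9.676 = 3.111 and ζ = 3.4/(2ω_n) = 0.5465.
Damped frequency ω_d = ω_n√(1−ζ²) = 2.605 rad/s, so peak time T_p = π/ω_d = 1.21 s.

T_p = 1.21 s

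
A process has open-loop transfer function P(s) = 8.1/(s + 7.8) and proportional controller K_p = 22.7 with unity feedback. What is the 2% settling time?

T_s ≈ 0.0209 s

Closed-loop transfer function: T(s) = K_p·P(s)/(1 + K_p·P(s)) = 183.9/(s + 7.8 + 183.9) = 183.9/(s + 191.7).
Time constant τ = 1/191.7 = 0.005217 s, so the 2% settling time is about 4τ = 0.0209 s.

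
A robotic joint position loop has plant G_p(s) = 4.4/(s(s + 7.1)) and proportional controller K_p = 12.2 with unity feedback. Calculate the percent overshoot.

Closed-loop characteristic equation: s² + 7.1s + 53.68 = 0, so ω_n = 7.327 rad/s and ζ = 7.1/(2·7.327) = 0.4845.
%OS = 100·exp(−πζ/√(1−ζ²)) = 100·exp(−π·0.4845/√0.7652) = 17.6%.

17.6%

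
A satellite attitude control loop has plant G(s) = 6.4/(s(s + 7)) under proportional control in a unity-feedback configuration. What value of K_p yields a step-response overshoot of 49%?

K_p = 39

From %OS = 100·exp(−πζ/√(1−ζ²)) = 49%, ζ = −ln(0.49)/√(π²+ln²(0.49)) = 0.2214.
Characteristic equation s² + 7s + 6.4K_p = 0 gives ζ = 7/(2√(6.4K_p)).
Setting ζ = 0.2214: √(6.4K_p) = 7/(2·0.2214) = 15.81, so K_p = 249.8/6.4 = 39.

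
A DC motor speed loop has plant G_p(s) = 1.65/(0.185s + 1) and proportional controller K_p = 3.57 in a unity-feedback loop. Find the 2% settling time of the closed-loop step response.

T_s ≈ 0.107 s

Closed loop: T(s) = K_p·G_p/(1+K_p·G_p) = 5.89/(0.185s + 1 + 5.89), with pole at s = −(1 + 5.89)/0.185 = −37.25.
τ = 1/37.25 = 0.02685 s, so 2% settling time ≈ 4τ = 0.107 s.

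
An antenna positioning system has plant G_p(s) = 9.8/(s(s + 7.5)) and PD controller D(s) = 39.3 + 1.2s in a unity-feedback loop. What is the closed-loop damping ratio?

ζ = 0.491

Forward path: (39.3 + 1.2s)·9.8/(s(s+7.5)). The closed-loop characteristic equation is s² + (7.5 + 9.8·1.2)s + 9.8·39.3 = 0.
That is s² + 19.26s + 385.1 = 0, so ω_n = 19.62 rad/s and ζ = 19.26/(2·19.62) = 0.4907.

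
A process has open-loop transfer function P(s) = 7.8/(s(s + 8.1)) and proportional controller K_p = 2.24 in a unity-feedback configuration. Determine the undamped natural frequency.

1 + K_p·P(s) = 0 gives s² + 8.1s + 17.47 = 0.
Matching s² + 2ζω_n s + ω_n²: ω_n = √17.47 = 4.18 rad/s and 2ζω_n = 8.1, so ζ = 8.1/(2·4.18) = 0.969.

ω_n = 4.18 rad/s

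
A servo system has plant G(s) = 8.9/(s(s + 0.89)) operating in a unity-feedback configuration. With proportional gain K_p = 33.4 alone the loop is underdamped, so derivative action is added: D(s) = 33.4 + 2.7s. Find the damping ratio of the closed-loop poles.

Forward path: (33.4 + 2.7s)·8.9/(s(s+0.89)). The closed-loop characteristic equation is s² + (0.89 + 8.9·2.7)s + 8.9·33.4 = 0.
That is s² + 24.92s + 297.3 = 0, so ω_n = 17.24 rad/s and ζ = 24.92/(2·17.24) = 0.7227.

ζ = 0.723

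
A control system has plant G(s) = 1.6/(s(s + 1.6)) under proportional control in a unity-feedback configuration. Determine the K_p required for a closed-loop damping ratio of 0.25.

Closed-loop characteristic equation: s² + 1.6s + K_p·1.6 = 0.
So ω_n = √(1.6K_p) and 2ζω_n = 1.6, giving ζ = 1.6/(2√(1.6K_p)).
Setting ζ = 0.25: √(1.6K_p) = 1.6/(2·0.25) = 3.2, so K_p = 10.24/1.6 = 6.4.

K_p = 6.4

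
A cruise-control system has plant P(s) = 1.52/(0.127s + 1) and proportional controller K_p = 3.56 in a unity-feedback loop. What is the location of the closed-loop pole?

Closed loop: T(s) = K_p·P/(1+K_p·P) = 5.411/(0.127s + 1 + 5.411), with pole at s = −(1 + 5.411)/0.127 = −50.48.

s = -50.48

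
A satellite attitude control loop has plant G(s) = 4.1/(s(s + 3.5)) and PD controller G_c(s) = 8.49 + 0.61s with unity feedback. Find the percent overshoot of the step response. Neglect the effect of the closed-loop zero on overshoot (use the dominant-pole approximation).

Forward path: (8.49 + 0.61s)·4.1/(s(s+3.5)). The closed-loop characteristic equation is s² + (3.5 + 4.1·0.61)s + 4.1·8.49 = 0.
That is s² + 6.001s + 34.81 = 0, so ω_n = 5.9 rad/s and ζ = 6.001/(2·5.9) = 0.5086.
%OS = 100·exp(−πζ/√(1−ζ²)) = 15.6%.

15.6%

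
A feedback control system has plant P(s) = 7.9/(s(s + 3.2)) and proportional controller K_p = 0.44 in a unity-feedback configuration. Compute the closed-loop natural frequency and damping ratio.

1 + K_p·P(s) = 0 gives s² + 3.2s + 3.476 = 0.
Matching s² + 2ζω_n s + ω_n²: ω_n = √3.476 = 1.864 rad/s and 2ζω_n = 3.2, so ζ = 3.2/(2·1.864) = 0.858.

ω_n = 1.86 rad/s, ζ = 0.858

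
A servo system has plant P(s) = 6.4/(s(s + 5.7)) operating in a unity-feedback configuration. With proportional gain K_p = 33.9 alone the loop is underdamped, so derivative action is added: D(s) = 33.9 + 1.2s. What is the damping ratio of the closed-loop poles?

Forward path: (33.9 + 1.2s)·6.4/(s(s+5.7)). The closed-loop characteristic equation is s² + (5.7 + 6.4·1.2)s + 6.4·33.9 = 0.
That is s² + 13.38s + 217 = 0, so ω_n = 14.73 rad/s and ζ = 13.38/(2·14.73) = 0.4542.

ζ = 0.454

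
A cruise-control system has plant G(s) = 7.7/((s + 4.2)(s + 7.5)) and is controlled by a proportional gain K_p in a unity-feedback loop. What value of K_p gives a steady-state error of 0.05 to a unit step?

K_p = 77.7

Steady-state error for a unit step on this type-0 loop is 1/(1 + K_p·G(0)).
G(0) = 0.2444. Require 1/(1 + K_p·0.2444) = 0.05, so 1 + 0.2444·K_p = 20.
K_p = (20 − 1)/0.2444 = 77.7.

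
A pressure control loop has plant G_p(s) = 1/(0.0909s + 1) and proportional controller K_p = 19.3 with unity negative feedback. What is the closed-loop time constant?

Closed loop: T(s) = K_p·G_p/(1+K_p·G_p) = 19.3/(0.0909s + 1 + 19.3), with pole at s = −(1 + 19.3)/0.0909 = −223.3.
Closed-loop time constant τ = 1/223.3 = 0.00448 s.

τ = 0.00448 s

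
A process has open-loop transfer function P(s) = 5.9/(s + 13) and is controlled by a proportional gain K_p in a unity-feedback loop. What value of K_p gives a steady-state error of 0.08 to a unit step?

K_p = 25.3

For a type-0 loop with proportional control, e_ss = 1/(1 + K_p·P(0)).
P(0) = 0.4538. Require 1/(1 + K_p·0.4538) = 0.08, so 1 + 0.4538·K_p = 12.5.
K_p = (12.5 − 1)/0.4538 = 25.3.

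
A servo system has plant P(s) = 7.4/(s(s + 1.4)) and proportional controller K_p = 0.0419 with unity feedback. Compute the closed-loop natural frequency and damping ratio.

The closed-loop denominator is s(s+1.4) + 0.0419·7.4 = s² + 1.4s + 0.3101.
Matching s² + 2ζω_n s + ω_n²: ω_n = √0.3101 = 0.5568 rad/s and 2ζω_n = 1.4, so ζ = 1.4/(2·0.5568) = 1.26.

ω_n = 0.557 rad/s, ζ = 1.26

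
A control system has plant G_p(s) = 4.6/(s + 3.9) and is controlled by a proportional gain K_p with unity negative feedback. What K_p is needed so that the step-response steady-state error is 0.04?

For a type-0 loop with proportional control, e_ss = 1/(1 + K_p·G_p(0)).
G_p(0) = 1.179. Require 1/(1 + K_p·1.179) = 0.04, so 1 + 1.179·K_p = 25.
K_p = (25 − 1)/1.179 = 20.3.

K_p = 20.3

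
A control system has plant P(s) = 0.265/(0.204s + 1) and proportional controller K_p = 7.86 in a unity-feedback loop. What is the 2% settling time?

T_s ≈ 0.265 s

Closed loop: T(s) = K_p·P/(1+K_p·P) = 2.083/(0.204s + 1 + 2.083), with pole at s = −(1 + 2.083)/0.204 = −15.11.
τ = 1/15.11 = 0.06617 s, so 2% settling time ≈ 4τ = 0.265 s.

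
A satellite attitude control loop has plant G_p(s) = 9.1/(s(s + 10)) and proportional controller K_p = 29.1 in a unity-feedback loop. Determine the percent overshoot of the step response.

The closed-loop denominator s² + 10s + 264.8 gives ω_n = √264.8 = 16.27 and ζ = 10/(2ω_n) = 0.3073.
%OS = 100·exp(−πζ/√(1−ζ²)) = 100·exp(−π·0.3073/√0.9056) = 36.3%.

36.3%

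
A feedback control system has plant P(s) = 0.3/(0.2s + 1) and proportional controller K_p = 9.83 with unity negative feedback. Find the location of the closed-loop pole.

Closed loop: T(s) = K_p·P/(1+K_p·P) = 2.949/(0.2s + 1 + 2.949), with pole at s = −(1 + 2.949)/0.2 = −19.74.

s = -19.74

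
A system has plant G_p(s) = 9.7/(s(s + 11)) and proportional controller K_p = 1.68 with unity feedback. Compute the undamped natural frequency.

ω_n = 4.04 rad/s

1 + K_p·G_p(s) = 0 gives s² + 11s + 16.3 = 0.
So ω_n² = 16.3 ⇒ ω_n = 4.037 rad/s, and ζ = 11/(2ω_n) = 1.36.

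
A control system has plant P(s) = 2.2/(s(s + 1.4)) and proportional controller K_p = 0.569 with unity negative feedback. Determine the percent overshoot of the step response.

8.05%

The closed-loop denominator s² + 1.4s + 1.252 gives ω_n = √1.252 = 1.119 and ζ = 1.4/(2ω_n) = 0.6256.
%OS = 100·exp(−πζ/√(1−ζ²)) = 100·exp(−π·0.6256/√0.6086) = 8.05%.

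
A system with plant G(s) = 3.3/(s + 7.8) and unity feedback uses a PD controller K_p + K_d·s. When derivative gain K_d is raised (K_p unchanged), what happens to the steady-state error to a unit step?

unchanged

K_d affects only the transient (the s-coefficient); the DC loop gain, and hence e_ss, depends only on K_p.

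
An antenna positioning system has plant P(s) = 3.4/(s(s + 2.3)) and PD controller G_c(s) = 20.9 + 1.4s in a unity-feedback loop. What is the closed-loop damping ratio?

ζ = 0.419

Forward path: (20.9 + 1.4s)·3.4/(s(s+2.3)). The closed-loop characteristic equation is s² + (2.3 + 3.4·1.4)s + 3.4·20.9 = 0.
That is s² + 7.06s + 71.06 = 0, so ω_n = 8.43 rad/s and ζ = 7.06/(2·8.43) = 0.4188.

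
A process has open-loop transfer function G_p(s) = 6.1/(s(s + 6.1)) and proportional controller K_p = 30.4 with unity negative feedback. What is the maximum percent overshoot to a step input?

The closed-loop denominator s² + 6.1s + 185.4 gives ω_n = √185.4 = 13.62 and ζ = 6.1/(2ω_n) = 0.224.
%OS = 100·exp(−πζ/√(1−ζ²)) = 100·exp(−π·0.224/√0.9498) = 48.6%.

48.6%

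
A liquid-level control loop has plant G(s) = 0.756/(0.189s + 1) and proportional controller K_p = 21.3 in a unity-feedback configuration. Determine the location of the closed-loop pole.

s = -90.49

Closed loop: T(s) = K_p·G/(1+K_p·G) = 16.1/(0.189s + 1 + 16.1), with pole at s = −(1 + 16.1)/0.189 = −90.49.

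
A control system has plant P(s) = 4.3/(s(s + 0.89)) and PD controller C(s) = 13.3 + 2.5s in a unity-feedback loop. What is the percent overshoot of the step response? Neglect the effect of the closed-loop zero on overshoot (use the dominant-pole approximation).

2.27%

Forward path: (13.3 + 2.5s)·4.3/(s(s+0.89)). The closed-loop characteristic equation is s² + (0.89 + 4.3·2.5)s + 4.3·13.3 = 0.
That is s² + 11.64s + 57.19 = 0, so ω_n = 7.562 rad/s and ζ = 11.64/(2·7.562) = 0.7696.
%OS = 100·exp(−πζ/√(1−ζ²)) = 2.27%.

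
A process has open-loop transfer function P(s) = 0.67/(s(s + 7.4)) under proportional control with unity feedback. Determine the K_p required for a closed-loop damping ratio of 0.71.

K_p = 40.5

Closed-loop characteristic equation: s² + 7.4s + K_p·0.67 = 0.
So ω_n = √(0.67K_p) and 2ζω_n = 7.4, giving ζ = 7.4/(2√(0.67K_p)).
Setting ζ = 0.71: √(0.67K_p) = 7.4/(2·0.71) = 5.211, so K_p = 27.16/0.67 = 40.5.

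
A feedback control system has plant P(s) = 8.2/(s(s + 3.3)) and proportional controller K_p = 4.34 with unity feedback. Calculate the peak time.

T_p = 0.548 s

The closed-loop denominator s² + 3.3s + 35.59 gives ω_n = √35.59 = 5.966 and ζ = 3.3/(2ω_n) = 0.2766.
Damped frequency ω_d = ω_n√(1−ζ²) = 5.733 rad/s, so peak time T_p = π/ω_d = 0.548 s.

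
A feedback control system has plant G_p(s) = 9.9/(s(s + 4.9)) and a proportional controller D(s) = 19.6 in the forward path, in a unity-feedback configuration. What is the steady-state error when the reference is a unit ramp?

The loop has one pole at the origin (type 1). Velocity error constant K_v = lim_{s→0} s·D(s)G_p(s) = 19.6·9.9/4.9 = 39.6.
Steady-state error to a unit ramp: e_ss = 1/K_v = 0.0253.

0.0253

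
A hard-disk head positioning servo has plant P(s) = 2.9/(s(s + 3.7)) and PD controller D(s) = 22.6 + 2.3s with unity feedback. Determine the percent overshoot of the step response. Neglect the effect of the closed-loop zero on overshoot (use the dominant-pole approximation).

Forward path: (22.6 + 2.3s)·2.9/(s(s+3.7)). The closed-loop characteristic equation is s² + (3.7 + 2.9·2.3)s + 2.9·22.6 = 0.
That is s² + 10.37s + 65.54 = 0, so ω_n = 8.096 rad/s and ζ = 10.37/(2·8.096) = 0.6405.
%OS = 100·exp(−πζ/√(1−ζ²)) = 7.28%.

7.28%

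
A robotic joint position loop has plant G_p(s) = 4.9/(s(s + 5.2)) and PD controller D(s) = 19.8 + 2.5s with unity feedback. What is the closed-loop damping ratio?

Forward path: (19.8 + 2.5s)·4.9/(s(s+5.2)). The closed-loop characteristic equation is s² + (5.2 + 4.9·2.5)s + 4.9·19.8 = 0.
That is s² + 17.45s + 97.02 = 0, so ω_n = 9.85 rad/s and ζ = 17.45/(2·9.85) = 0.8858.

ζ = 0.886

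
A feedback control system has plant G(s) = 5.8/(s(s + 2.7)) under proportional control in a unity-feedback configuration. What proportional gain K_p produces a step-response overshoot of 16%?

From %OS = 100·exp(−πζ/√(1−ζ²)) = 16%, ζ = −ln(0.16)/√(π²+ln²(0.16)) = 0.5039.
Characteristic equation s² + 2.7s + 5.8K_p = 0 gives ζ = 2.7/(2√(5.8K_p)).
Setting ζ = 0.5039: √(5.8K_p) = 2.7/(2·0.5039) = 2.679, so K_p = 7.179/5.8 = 1.24.

K_p = 1.24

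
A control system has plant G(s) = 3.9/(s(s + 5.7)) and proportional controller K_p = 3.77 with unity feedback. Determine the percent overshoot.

Closed-loop characteristic equation: s² + 5.7s + 14.7 = 0, so ω_n = 3.834 rad/s and ζ = 5.7/(2·3.834) = 0.7433.
%OS = 100·exp(−πζ/√(1−ζ²)) = 100·exp(−π·0.7433/√0.4476) = 3.05%.

3.05%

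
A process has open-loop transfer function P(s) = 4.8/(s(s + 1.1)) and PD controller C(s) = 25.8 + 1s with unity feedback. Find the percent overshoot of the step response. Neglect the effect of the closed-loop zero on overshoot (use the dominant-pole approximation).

Forward path: (25.8 + 1s)·4.8/(s(s+1.1)). The closed-loop characteristic equation is s² + (1.1 + 4.8·1)s + 4.8·25.8 = 0.
That is s² + 5.9s + 123.8 = 0, so ω_n = 11.13 rad/s and ζ = 5.9/(2·11.13) = 0.2651.
%OS = 100·exp(−πζ/√(1−ζ²)) = 42.2%.

42.2%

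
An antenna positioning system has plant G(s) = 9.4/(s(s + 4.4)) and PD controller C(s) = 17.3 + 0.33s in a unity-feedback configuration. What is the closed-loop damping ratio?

Forward path: (17.3 + 0.33s)·9.4/(s(s+4.4)). The closed-loop characteristic equation is s² + (4.4 + 9.4·0.33)s + 9.4·17.3 = 0.
That is s² + 7.502s + 162.6 = 0, so ω_n = 12.75 rad/s and ζ = 7.502/(2·12.75) = 0.2941.

ζ = 0.294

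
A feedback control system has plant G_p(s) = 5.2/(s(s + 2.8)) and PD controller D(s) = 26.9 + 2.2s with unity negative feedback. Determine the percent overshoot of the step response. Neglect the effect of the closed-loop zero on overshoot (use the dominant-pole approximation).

9.36%

Forward path: (26.9 + 2.2s)·5.2/(s(s+2.8)). The closed-loop characteristic equation is s² + (2.8 + 5.2·2.2)s + 5.2·26.9 = 0.
That is s² + 14.24s + 139.9 = 0, so ω_n = 11.83 rad/s and ζ = 14.24/(2·11.83) = 0.602.
%OS = 100·exp(−πζ/√(1−ζ²)) = 9.36%.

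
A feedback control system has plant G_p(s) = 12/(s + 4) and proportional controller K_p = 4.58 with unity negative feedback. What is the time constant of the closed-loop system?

Closed-loop transfer function: T(s) = K_p·G_p(s)/(1 + K_p·G_p(s)) = 54.96/(s + 4 + 54.96) = 54.96/(s + 58.96).
Time constant τ = 1/58.96 = 0.017 s.

τ = 0.017 s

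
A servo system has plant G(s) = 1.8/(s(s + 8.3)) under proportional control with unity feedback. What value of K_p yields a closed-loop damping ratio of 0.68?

K_p = 20.7

Closed-loop characteristic equation: s² + 8.3s + K_p·1.8 = 0.
So ω_n = √(1.8K_p) and 2ζω_n = 8.3, giving ζ = 8.3/(2√(1.8K_p)).
Setting ζ = 0.68: √(1.8K_p) = 8.3/(2·0.68) = 6.103, so K_p = 37.25/1.8 = 20.7.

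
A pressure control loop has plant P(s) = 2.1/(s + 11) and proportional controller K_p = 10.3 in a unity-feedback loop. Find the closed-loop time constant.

Closed-loop transfer function: T(s) = K_p·P(s)/(1 + K_p·P(s)) = 21.63/(s + 11 + 21.63) = 21.63/(s + 32.63).
Time constant τ = 1/32.63 = 0.0306 s.

τ = 0.0306 s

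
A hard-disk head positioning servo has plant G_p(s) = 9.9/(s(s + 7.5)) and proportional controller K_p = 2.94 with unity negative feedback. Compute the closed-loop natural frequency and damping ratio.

The closed-loop denominator is s(s+7.5) + 2.94·9.9 = s² + 7.5s + 29.11.
So ω_n² = 29.11 ⇒ ω_n = 5.395 rad/s, and ζ = 7.5/(2ω_n) = 0.695.

ω_n = 5.39 rad/s, ζ = 0.695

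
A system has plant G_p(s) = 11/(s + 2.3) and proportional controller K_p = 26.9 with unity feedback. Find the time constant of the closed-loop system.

Closed-loop transfer function: T(s) = K_p·G_p(s)/(1 + K_p·G_p(s)) = 295.9/(s + 2.3 + 295.9) = 295.9/(s + 298.2).
Time constant τ = 1/298.2 = 0.00335 s.

τ = 0.00335 s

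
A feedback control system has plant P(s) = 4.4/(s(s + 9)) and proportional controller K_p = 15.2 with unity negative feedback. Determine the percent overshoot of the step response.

12.6%

The closed-loop denominator s² + 9s + 66.88 gives ω_n = √66.88 = 8.178 and ζ = 9/(2ω_n) = 0.5503.
%OS = 100·exp(−πζ/√(1−ζ²)) = 100·exp(−π·0.5503/√0.6972) = 12.6%.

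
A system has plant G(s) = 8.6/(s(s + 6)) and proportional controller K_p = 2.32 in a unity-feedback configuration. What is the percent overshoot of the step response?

5.8%

From 1 + K_pG(s) = 0: s² + 6s + 19.95 = 0 ⇒ ω_n = 4.467, ζ = 0.6716.
%OS = 100·exp(−πζ/√(1−ζ²)) = 100·exp(−π·0.6716/√0.5489) = 5.8%.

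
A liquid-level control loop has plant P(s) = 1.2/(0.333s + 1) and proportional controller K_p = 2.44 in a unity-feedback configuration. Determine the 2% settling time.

Closed loop: T(s) = K_p·P/(1+K_p·P) = 2.928/(0.333s + 1 + 2.928), with pole at s = −(1 + 2.928)/0.333 = −11.8.
τ = 1/11.8 = 0.08478 s, so 2% settling time ≈ 4τ = 0.339 s.

T_s ≈ 0.339 s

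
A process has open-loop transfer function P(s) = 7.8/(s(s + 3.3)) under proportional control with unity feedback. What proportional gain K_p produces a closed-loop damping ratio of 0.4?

Closed-loop characteristic equation: s² + 3.3s + K_p·7.8 = 0.
So ω_n = √(7.8K_p) and 2ζω_n = 3.3, giving ζ = 3.3/(2√(7.8K_p)).
Setting ζ = 0.4: √(7.8K_p) = 3.3/(2·0.4) = 4.125, so K_p = 17.02/7.8 = 2.18.

K_p = 2.18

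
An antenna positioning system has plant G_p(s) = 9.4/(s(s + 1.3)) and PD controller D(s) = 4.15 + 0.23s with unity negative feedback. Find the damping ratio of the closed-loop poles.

ζ = 0.277

Forward path: (4.15 + 0.23s)·9.4/(s(s+1.3)). The closed-loop characteristic equation is s² + (1.3 + 9.4·0.23)s + 9.4·4.15 = 0.
That is s² + 3.462s + 39.01 = 0, so ω_n = 6.246 rad/s and ζ = 3.462/(2·6.246) = 0.2771.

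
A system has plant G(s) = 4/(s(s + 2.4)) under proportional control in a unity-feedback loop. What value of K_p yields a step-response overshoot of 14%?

From %OS = 100·exp(−πζ/√(1−ζ²)) = 14%, ζ = −ln(0.14)/√(π²+ln²(0.14)) = 0.5305.
Characteristic equation s² + 2.4s + 4K_p = 0 gives ζ = 2.4/(2√(4K_p)).
Setting ζ = 0.5305: √(4K_p) = 2.4/(2·0.5305) = 2.262, so K_p = 5.117/4 = 1.28.

K_p = 1.28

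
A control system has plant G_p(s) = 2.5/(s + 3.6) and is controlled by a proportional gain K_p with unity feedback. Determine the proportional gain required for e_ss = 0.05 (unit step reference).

K_p = 27.4

Steady-state error for a unit step on this type-0 loop is 1/(1 + K_p·G_p(0)).
G_p(0) = 0.6944. Require 1/(1 + K_p·0.6944) = 0.05, so 1 + 0.6944·K_p = 20.
K_p = (20 − 1)/0.6944 = 27.4.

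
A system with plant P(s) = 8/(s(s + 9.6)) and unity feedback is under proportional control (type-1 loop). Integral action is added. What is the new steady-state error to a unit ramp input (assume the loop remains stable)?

The integrator raises the loop to type 2, so K_v → ∞ and e_ss to a ramp is zero.

0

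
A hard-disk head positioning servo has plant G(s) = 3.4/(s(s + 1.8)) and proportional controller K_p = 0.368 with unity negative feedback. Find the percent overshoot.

1.42%

The closed-loop denominator s² + 1.8s + 1.251 gives ω_n = √1.251 = 1.119 and ζ = 1.8/(2ω_n) = 0.8046.
%OS = 100·exp(−πζ/√(1−ζ²)) = 100·exp(−π·0.8046/√0.3526) = 1.42%.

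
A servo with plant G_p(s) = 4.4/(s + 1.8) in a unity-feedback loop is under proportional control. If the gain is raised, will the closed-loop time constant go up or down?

decrease

Closed-loop pole is at s = −(1.8+K_p·4.4); larger K_p moves it further left, so τ = 1/(1.8+K_p·4.4) decreases.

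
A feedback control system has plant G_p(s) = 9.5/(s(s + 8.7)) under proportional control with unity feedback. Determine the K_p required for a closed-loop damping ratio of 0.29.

Closed-loop characteristic equation: s² + 8.7s + K_p·9.5 = 0.
So ω_n = √(9.5K_p) and 2ζω_n = 8.7, giving ζ = 8.7/(2√(9.5K_p)).
Setting ζ = 0.29: √(9.5K_p) = 8.7/(2·0.29) = 15, so K_p = 225/9.5 = 23.7.

K_p = 23.7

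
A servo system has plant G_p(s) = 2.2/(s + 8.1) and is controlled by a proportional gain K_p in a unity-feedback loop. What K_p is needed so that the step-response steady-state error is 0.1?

For a type-0 loop with proportional control, e_ss = 1/(1 + K_p·G_p(0)).
G_p(0) = 0.2716. Require 1/(1 + K_p·0.2716) = 0.1, so 1 + 0.2716·K_p = 10.
K_p = (10 − 1)/0.2716 = 33.1.

K_p = 33.1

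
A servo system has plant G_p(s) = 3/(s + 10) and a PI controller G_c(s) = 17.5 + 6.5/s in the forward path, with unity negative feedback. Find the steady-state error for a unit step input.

The open loop G_c(s)G_p(s) has a pole at the origin (type 1), so the static position error constant is infinite and e_ss = 1/(1+∞) = 0.

0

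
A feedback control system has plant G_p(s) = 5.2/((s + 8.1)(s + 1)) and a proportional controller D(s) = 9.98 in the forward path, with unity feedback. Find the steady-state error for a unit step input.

The loop is type 0. Static position error constant K_pos = D(0)·G_p(0) = 9.98·0.642 = 6.407.
Steady-state error to a unit step: e_ss = 1/(1+K_pos) = 1/7.407 = 0.135.

0.135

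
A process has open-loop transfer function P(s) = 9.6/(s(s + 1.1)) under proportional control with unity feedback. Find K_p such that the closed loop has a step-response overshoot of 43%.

From %OS = 100·exp(−πζ/√(1−ζ²)) = 43%, ζ = −ln(0.43)/√(π²+ln²(0.43)) = 0.2594.
Characteristic equation s² + 1.1s + 9.6K_p = 0 gives ζ = 1.1/(2√(9.6K_p)).
Setting ζ = 0.2594: √(9.6K_p) = 1.1/(2·0.2594) = 2.12, so K_p = 4.494/9.6 = 0.468.

K_p = 0.468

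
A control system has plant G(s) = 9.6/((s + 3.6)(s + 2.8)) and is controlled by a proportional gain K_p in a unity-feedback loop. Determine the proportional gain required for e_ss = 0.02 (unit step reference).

K_p = 51.5

Steady-state error for a unit step on this type-0 loop is 1/(1 + K_p·G(0)).
G(0) = 0.9524. Require 1/(1 + K_p·0.9524) = 0.02, so 1 + 0.9524·K_p = 50.
K_p = (50 − 1)/0.9524 = 51.5.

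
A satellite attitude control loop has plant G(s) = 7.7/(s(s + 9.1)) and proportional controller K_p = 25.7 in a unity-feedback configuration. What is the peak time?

T_p = 0.236 s

From 1 + K_pG(s) = 0: s² + 9.1s + 197.9 = 0 ⇒ ω_n = 14.07, ζ = 0.3234.
Damped frequency ω_d = ω_n√(1−ζ²) = 13.31 rad/s, so peak time T_p = π/ω_d = 0.236 s.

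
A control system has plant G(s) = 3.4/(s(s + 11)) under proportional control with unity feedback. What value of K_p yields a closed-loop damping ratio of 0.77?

K_p = 15

Closed-loop characteristic equation: s² + 11s + K_p·3.4 = 0.
So ω_n = √(3.4K_p) and 2ζω_n = 11, giving ζ = 11/(2√(3.4K_p)).
Setting ζ = 0.77: √(3.4K_p) = 11/(2·0.77) = 7.143, so K_p = 51.02/3.4 = 15.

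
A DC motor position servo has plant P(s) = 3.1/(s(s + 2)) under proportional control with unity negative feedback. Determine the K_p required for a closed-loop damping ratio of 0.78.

K_p = 0.53

Closed-loop characteristic equation: s² + 2s + K_p·3.1 = 0.
So ω_n = √(3.1K_p) and 2ζω_n = 2, giving ζ = 2/(2√(3.1K_p)).
Setting ζ = 0.78: √(3.1K_p) = 2/(2·0.78) = 1.282, so K_p = 1.644/3.1 = 0.53.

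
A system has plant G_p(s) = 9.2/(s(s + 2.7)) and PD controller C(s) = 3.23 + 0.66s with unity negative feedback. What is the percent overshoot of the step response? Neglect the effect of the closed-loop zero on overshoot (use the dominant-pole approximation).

1.42%

Forward path: (3.23 + 0.66s)·9.2/(s(s+2.7)). The closed-loop characteristic equation is s² + (2.7 + 9.2·0.66)s + 9.2·3.23 = 0.
That is s² + 8.772s + 29.72 = 0, so ω_n = 5.451 rad/s and ζ = 8.772/(2·5.451) = 0.8046.
%OS = 100·exp(−πζ/√(1−ζ²)) = 1.42%.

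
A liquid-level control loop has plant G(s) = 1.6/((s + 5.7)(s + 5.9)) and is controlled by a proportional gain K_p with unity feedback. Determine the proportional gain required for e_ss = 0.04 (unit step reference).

K_p = 504

The loop is type 0, so e_ss(step) = 1/(1 + K_pos) with K_pos = K_p·G(0).
G(0) = 0.04758. Require 1/(1 + K_p·0.04758) = 0.04, so 1 + 0.04758·K_p = 25.
K_p = (25 − 1)/0.04758 = 504.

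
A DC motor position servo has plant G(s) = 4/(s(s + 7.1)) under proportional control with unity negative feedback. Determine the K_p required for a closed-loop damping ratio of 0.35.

K_p = 25.7

Closed-loop characteristic equation: s² + 7.1s + K_p·4 = 0.
So ω_n = √(4K_p) and 2ζω_n = 7.1, giving ζ = 7.1/(2√(4K_p)).
Setting ζ = 0.35: √(4K_p) = 7.1/(2·0.35) = 10.14, so K_p = 102.9/4 = 25.7.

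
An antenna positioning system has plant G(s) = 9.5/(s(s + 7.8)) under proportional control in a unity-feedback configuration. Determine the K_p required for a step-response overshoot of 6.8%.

K_p = 3.79

From %OS = 100·exp(−πζ/√(1−ζ²)) = 6.8%, ζ = −ln(0.068)/√(π²+ln²(0.068)) = 0.6502.
Characteristic equation s² + 7.8s + 9.5K_p = 0 gives ζ = 7.8/(2√(9.5K_p)).
Setting ζ = 0.6502: √(9.5K_p) = 7.8/(2·0.6502) = 5.999, so K_p = 35.98/9.5 = 3.79.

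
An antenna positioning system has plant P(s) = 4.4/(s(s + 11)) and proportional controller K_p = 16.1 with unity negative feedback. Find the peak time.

From 1 + K_pP(s) = 0: s² + 11s + 70.84 = 0 ⇒ ω_n = 8.417, ζ = 0.6535.
Damped frequency ω_d = ω_n√(1−ζ²) = 6.371 rad/s, so peak time T_p = π/ω_d = 0.493 s.

T_p = 0.493 s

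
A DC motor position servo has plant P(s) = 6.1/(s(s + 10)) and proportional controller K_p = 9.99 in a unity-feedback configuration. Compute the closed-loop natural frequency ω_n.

1 + K_p·P(s) = 0 gives s² + 10s + 60.94 = 0.
So ω_n² = 60.94 ⇒ ω_n = 7.806 rad/s, and ζ = 10/(2ω_n) = 0.641.

ω_n = 7.81 rad/s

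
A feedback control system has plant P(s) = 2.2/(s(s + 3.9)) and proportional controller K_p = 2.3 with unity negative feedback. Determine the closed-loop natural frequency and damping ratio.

The closed-loop denominator is s(s+3.9) + 2.3·2.2 = s² + 3.9s + 5.06.
Matching s² + 2ζω_n s + ω_n²: ω_n = √5.06 = 2.249 rad/s and 2ζω_n = 3.9, so ζ = 3.9/(2·2.249) = 0.867.

ω_n = 2.25 rad/s, ζ = 0.867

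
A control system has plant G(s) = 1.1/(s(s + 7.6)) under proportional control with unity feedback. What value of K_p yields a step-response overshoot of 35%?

From %OS = 100·exp(−πζ/√(1−ζ²)) = 35%, ζ = −ln(0.35)/√(π²+ln²(0.35)) = 0.3169.
Characteristic equation s² + 7.6s + 1.1K_p = 0 gives ζ = 7.6/(2√(1.1K_p)).
Setting ζ = 0.3169: √(1.1K_p) = 7.6/(2·0.3169) = 11.99, so K_p = 143.8/1.1 = 131.

K_p = 131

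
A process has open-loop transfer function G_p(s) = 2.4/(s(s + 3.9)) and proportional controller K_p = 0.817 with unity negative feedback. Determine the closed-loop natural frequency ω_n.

The closed-loop denominator is s(s+3.9) + 0.817·2.4 = s² + 3.9s + 1.961.
Matching s² + 2ζω_n s + ω_n²: ω_n = √1.961 = 1.4 rad/s and 2ζω_n = 3.9, so ζ = 3.9/(2·1.4) = 1.39.

ω_n = 1.4 rad/s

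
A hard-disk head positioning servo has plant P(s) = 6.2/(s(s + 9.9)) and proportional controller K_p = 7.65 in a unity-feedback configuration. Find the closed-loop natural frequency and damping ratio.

With unity feedback the closed-loop characteristic equation is s² + 9.9s + 7.65·6.2 = s² + 9.9s + 47.43 = 0.
So ω_n² = 47.43 ⇒ ω_n = 6.887 rad/s, and ζ = 9.9/(2ω_n) = 0.719.

ω_n = 6.89 rad/s, ζ = 0.719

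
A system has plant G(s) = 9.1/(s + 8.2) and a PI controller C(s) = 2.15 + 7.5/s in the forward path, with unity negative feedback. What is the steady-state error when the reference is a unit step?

0

The open loop C(s)G(s) has a pole at the origin (type 1), so the static position error constant is infinite and e_ss = 1/(1+∞) = 0.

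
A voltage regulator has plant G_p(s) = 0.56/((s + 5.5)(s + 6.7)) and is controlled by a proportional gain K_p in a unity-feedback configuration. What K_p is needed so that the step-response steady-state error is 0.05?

K_p = 1250

For a type-0 loop with proportional control, e_ss = 1/(1 + K_p·G_p(0)).
G_p(0) = 0.0152. Require 1/(1 + K_p·0.0152) = 0.05, so 1 + 0.0152·K_p = 20.
K_p = (20 − 1)/0.0152 = 1250.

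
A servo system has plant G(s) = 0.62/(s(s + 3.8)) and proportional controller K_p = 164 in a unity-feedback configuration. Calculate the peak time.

T_p = 0.317 s

The closed-loop denominator s² + 3.8s + 101.7 gives ω_n = √101.7 = 10.08 and ζ = 3.8/(2ω_n) = 0.1884.
Damped frequency ω_d = ω_n√(1−ζ²) = 9.903 rad/s, so peak time T_p = π/ω_d = 0.317 s.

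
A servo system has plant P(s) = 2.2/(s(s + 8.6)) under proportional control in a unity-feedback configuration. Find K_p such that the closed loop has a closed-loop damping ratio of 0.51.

K_p = 32.3

Closed-loop characteristic equation: s² + 8.6s + K_p·2.2 = 0.
So ω_n = √(2.2K_p) and 2ζω_n = 8.6, giving ζ = 8.6/(2√(2.2K_p)).
Setting ζ = 0.51: √(2.2K_p) = 8.6/(2·0.51) = 8.431, so K_p = 71.09/2.2 = 32.3.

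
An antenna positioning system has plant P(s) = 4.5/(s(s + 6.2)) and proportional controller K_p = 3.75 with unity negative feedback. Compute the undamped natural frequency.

With unity feedback the closed-loop characteristic equation is s² + 6.2s + 3.75·4.5 = s² + 6.2s + 16.88 = 0.
Matching s² + 2ζω_n s + ω_n²: ω_n = √16.88 = 4.108 rad/s and 2ζω_n = 6.2, so ζ = 6.2/(2·4.108) = 0.755.

ω_n = 4.11 rad/s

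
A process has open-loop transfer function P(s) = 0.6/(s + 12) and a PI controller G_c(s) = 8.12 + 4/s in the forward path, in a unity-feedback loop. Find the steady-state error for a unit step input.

0

The open loop G_c(s)P(s) has a pole at the origin (type 1), so the static position error constant is infinite and e_ss = 1/(1+∞) = 0.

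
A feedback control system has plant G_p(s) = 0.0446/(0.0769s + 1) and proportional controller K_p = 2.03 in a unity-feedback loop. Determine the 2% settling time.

Closed loop: T(s) = K_p·G_p/(1+K_p·G_p) = 0.09054/(0.0769s + 1 + 0.09054), with pole at s = −(1 + 0.09054)/0.0769 = −14.18.
τ = 1/14.18 = 0.07052 s, so 2% settling time ≈ 4τ = 0.282 s.

T_s ≈ 0.282 s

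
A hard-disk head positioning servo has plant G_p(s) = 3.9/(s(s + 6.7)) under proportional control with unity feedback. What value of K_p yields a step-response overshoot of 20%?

K_p = 13.8

From %OS = 100·exp(−πζ/√(1−ζ²)) = 20%, ζ = −ln(0.2)/√(π²+ln²(0.2)) = 0.4559.
Characteristic equation s² + 6.7s + 3.9K_p = 0 gives ζ = 6.7/(2√(3.9K_p)).
Setting ζ = 0.4559: √(3.9K_p) = 6.7/(2·0.4559) = 7.347, so K_p = 53.98/3.9 = 13.8.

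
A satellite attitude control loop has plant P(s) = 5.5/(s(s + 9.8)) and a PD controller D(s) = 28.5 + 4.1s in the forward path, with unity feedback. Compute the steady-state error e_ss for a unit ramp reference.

0.0625

The loop has one pole at the origin (type 1). Velocity error constant K_v = lim_{s→0} s·D(s)P(s) = 28.5·5.5/9.8 = 15.99.
Steady-state error to a unit ramp: e_ss = 1/K_v = 0.0625.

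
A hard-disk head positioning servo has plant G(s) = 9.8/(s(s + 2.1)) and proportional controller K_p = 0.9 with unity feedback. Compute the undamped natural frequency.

ω_n = 2.97 rad/s

1 + K_p·G(s) = 0 gives s² + 2.1s + 8.82 = 0.
So ω_n² = 8.82 ⇒ ω_n = 2.97 rad/s, and ζ = 2.1/(2ω_n) = 0.354.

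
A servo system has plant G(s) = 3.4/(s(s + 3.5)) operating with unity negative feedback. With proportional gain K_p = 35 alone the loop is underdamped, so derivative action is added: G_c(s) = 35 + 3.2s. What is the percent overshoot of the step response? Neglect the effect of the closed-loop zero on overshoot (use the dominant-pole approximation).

Forward path: (35 + 3.2s)·3.4/(s(s+3.5)). The closed-loop characteristic equation is s² + (3.5 + 3.4·3.2)s + 3.4·35 = 0.
That is s² + 14.38s + 119 = 0, so ω_n = 10.91 rad/s and ζ = 14.38/(2·10.91) = 0.6591.
%OS = 100·exp(−πζ/√(1−ζ²)) = 6.37%.

6.37%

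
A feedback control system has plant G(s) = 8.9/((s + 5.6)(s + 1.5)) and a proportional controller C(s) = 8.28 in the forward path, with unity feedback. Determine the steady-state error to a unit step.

0.102

The loop is type 0. Static position error constant K_pos = C(0)·G(0) = 8.28·1.06 = 8.773.
Steady-state error to a unit step: e_ss = 1/(1+K_pos) = 1/9.773 = 0.102.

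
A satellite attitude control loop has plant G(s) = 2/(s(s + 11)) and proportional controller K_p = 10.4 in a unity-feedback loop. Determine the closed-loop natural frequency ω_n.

ω_n = 4.56 rad/s

With unity feedback the closed-loop characteristic equation is s² + 11s + 10.4·2 = s² + 11s + 20.8 = 0.
Matching s² + 2ζω_n s + ω_n²: ω_n = √20.8 = 4.561 rad/s and 2ζω_n = 11, so ζ = 11/(2·4.561) = 1.21.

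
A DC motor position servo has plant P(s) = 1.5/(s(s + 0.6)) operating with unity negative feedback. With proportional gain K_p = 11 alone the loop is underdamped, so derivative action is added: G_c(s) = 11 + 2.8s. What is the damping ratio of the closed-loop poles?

Forward path: (11 + 2.8s)·1.5/(s(s+0.6)). The closed-loop characteristic equation is s² + (0.6 + 1.5·2.8)s + 1.5·11 = 0.
That is s² + 4.8s + 16.5 = 0, so ω_n = 4.062 rad/s and ζ = 4.8/(2·4.062) = 0.5908.

ζ = 0.591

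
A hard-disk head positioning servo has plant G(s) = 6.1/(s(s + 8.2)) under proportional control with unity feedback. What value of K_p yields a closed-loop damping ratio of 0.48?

K_p = 12

Closed-loop characteristic equation: s² + 8.2s + K_p·6.1 = 0.
So ω_n = √(6.1K_p) and 2ζω_n = 8.2, giving ζ = 8.2/(2√(6.1K_p)).
Setting ζ = 0.48: √(6.1K_p) = 8.2/(2·0.48) = 8.542, so K_p = 72.96/6.1 = 12.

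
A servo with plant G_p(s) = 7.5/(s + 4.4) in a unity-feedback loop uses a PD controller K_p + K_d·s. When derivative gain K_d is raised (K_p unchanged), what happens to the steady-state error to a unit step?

At s = 0 the derivative term contributes nothing: C(0) = K_p regardless of K_d, so K_pos = K_p·G_p(0) and e_ss are unchanged.

unchanged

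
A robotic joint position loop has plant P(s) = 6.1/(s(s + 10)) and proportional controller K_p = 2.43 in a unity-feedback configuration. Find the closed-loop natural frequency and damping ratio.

ω_n = 3.85 rad/s, ζ = 1.3

The closed-loop denominator is s(s+10) + 2.43·6.1 = s² + 10s + 14.82.
So ω_n² = 14.82 ⇒ ω_n = 3.85 rad/s, and ζ = 10/(2ω_n) = 1.3.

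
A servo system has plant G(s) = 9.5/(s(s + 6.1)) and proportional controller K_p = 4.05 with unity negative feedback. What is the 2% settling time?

Closed-loop characteristic equation: s² + 6.1s + 38.48 = 0, so ω_n = 6.203 rad/s and ζ = 6.1/(2·6.203) = 0.4917.
2% settling time T_s ≈ 4/(ζω_n) = 4/3.05 = 1.31 s.

T_s ≈ 1.31 s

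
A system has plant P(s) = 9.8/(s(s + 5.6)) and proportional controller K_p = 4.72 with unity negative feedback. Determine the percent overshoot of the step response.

Closed-loop characteristic equation: s² + 5.6s + 46.26 = 0, so ω_n = 6.801 rad/s and ζ = 5.6/(2·6.801) = 0.4117.
%OS = 100·exp(−πζ/√(1−ζ²)) = 100·exp(−π·0.4117/√0.8305) = 24.2%.

24.2%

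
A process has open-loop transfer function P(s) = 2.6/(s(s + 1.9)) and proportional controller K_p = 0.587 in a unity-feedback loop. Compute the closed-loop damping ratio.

1 + K_p·P(s) = 0 gives s² + 1.9s + 1.526 = 0.
Matching s² + 2ζω_n s + ω_n²: ω_n = √1.526 = 1.235 rad/s and 2ζω_n = 1.9, so ζ = 1.9/(2·1.235) = 0.769.

ζ = 0.769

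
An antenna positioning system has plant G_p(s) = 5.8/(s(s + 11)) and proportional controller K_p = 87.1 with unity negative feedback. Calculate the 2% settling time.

The closed-loop denominator s² + 11s + 505.2 gives ω_n = √505.2 = 22.48 and ζ = 11/(2ω_n) = 0.2447.
2% settling time T_s ≈ 4/(ζω_n) = 4/5.5 = 0.727 s.

T_s ≈ 0.727 s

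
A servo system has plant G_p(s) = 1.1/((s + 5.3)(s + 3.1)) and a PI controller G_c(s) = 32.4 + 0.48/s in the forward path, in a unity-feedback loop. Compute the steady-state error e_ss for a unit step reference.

The open loop G_c(s)G_p(s) has a pole at the origin (type 1), so the static position error constant is infinite and e_ss = 1/(1+∞) = 0.

0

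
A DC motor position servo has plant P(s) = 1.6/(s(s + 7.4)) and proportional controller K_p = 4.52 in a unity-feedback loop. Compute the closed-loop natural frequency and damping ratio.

ω_n = 2.69 rad/s, ζ = 1.38

1 + K_p·P(s) = 0 gives s² + 7.4s + 7.232 = 0.
So ω_n² = 7.232 ⇒ ω_n = 2.689 rad/s, and ζ = 7.4/(2ω_n) = 1.38.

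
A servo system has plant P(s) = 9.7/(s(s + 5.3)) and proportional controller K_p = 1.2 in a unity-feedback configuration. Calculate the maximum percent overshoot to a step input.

2.08%

The closed-loop denominator s² + 5.3s + 11.64 gives ω_n = √11.64 = 3.412 and ζ = 5.3/(2ω_n) = 0.7767.
%OS = 100·exp(−πζ/√(1−ζ²)) = 100·exp(−π·0.7767/√0.3967) = 2.08%.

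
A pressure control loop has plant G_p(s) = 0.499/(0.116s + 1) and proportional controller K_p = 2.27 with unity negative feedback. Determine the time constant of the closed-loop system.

τ = 0.0544 s

Closed loop: T(s) = K_p·G_p/(1+K_p·G_p) = 1.133/(0.116s + 1 + 1.133), with pole at s = −(1 + 1.133)/0.116 = −18.39.
Closed-loop time constant τ = 1/18.39 = 0.0544 s.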